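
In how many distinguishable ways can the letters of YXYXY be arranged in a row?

Letter multiplicities in YXYXY: X×2, Y×3.
The number of distinct arrangements is 5!/(3!·2!) = 120/12 = 10.

10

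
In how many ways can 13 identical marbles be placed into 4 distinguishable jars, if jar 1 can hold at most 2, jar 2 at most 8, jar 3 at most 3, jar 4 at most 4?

30

Ignoring the caps, the number of non-negative solutions to x_1+…+x_4 = 13 is C(16,3) = 560.
Subtract solutions that violate a single cap (substitute x_i' = x_i − (cap_i+1)): x_1 ≥ 3 gives C(13,3) = 286; x_2 ≥ 9 gives C(7,3) = 35; x_3 ≥ 4 gives C(12,3) = 220; x_4 ≥ 5 gives C(11,3) = 165. Together 706.
Add back pairs where two caps are both exceeded: 4 + 84 + 56 + 1 + 0 + 35 = 180.
Subtract triples: 0 + 0 + 4 + 0 = 4.
By inclusion–exclusion the count is 560 − 706 + 180 − 4 = 30.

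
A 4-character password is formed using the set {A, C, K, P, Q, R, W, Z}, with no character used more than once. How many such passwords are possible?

With no repetition, fill the 4 characters in order: 8 choices, then 7, down to 5.
8 × 7 × 6 × 5 = 1680.

1680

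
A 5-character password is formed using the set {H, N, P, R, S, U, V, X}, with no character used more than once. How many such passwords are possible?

This is a permutation of 5 out of 8: P(8,5) = 8!/3!.
8 × 7 × 6 × 5 × 4 = 6720.

6720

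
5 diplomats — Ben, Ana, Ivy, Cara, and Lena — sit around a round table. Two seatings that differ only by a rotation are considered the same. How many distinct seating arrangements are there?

Fix one person's seat to break rotational symmetry; the remaining 4 people can be arranged in (4)! = 24 ways.

24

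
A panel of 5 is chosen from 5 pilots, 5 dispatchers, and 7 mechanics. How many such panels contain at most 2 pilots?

5467

Split by how many pilots are chosen (0 through 2).
Sum: C(5,0)·C(12,5) + C(5,1)·C(12,4) + C(5,2)·C(12,3) = 792 + 2475 + 2200 = 5467.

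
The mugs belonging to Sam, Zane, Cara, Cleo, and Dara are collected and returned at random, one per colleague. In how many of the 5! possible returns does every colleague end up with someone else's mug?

Count assignments avoiding every fixed point. For any j of the 5 colleagues fixed to their own mug, the other 5−j can be arranged in (5−j)! ways.
By inclusion–exclusion this is Σ_{j=0}^{5} (−1)^j C(5,j)·(5−j)!.
Computing: 120 − 120 + 60 − 20 + 5 − 1 = 44.

44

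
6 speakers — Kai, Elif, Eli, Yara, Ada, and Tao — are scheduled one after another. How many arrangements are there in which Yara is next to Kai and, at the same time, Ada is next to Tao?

Treat {Yara,Kai} as one block (2 orders) and {Ada,Tao} as another (2 orders).
That leaves 4 units to arrange: 2 × 2 × 4! = 4 × 24 = 96.

96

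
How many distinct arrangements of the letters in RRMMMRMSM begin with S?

Fix S in the first position and arrange the remaining 8 letters.
Those 8 letters have M appearing 5 times and R appearing 3 times, giving (8)!/(5!·3!) = 56.

56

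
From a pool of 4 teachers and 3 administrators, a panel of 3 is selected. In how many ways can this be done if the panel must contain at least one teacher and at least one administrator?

30

With no constraint there are C(7,3) = 35 possible selections.
Subtract selections that omit an entire group: no teachers → C(3,3) = 1; no administrators → C(4,3) = 4.
Both groups omitted at once is impossible, so 35 − 5 = 30.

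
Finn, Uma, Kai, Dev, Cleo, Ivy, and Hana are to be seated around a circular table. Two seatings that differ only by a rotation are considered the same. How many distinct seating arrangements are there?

Fix one person's seat to break rotational symmetry; the remaining 6 people can be arranged in (6)! = 720 ways.

720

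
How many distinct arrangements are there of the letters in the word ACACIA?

The 6 letters of ACACIA have repeats: A appearing 3 times and C appearing twice.
So there are 6! / (3!·2!) = 60 distinguishable arrangements.

60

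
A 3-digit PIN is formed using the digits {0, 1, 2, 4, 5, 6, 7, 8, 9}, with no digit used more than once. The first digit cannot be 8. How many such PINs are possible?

The first digit has 9−1 = 8 choices (anything except 8).
The remaining 2 digits are filled from the other 8 symbols without repetition: 8 × 7 = 56.
Total: 8 × 56 = 448.

448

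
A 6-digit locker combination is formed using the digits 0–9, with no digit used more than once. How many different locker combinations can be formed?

This is a permutation of 6 out of 10: P(10,6) = 10!/4!.
That product is 10 × 9 × 8 × 7 × 6 × 5 = 151200.

151200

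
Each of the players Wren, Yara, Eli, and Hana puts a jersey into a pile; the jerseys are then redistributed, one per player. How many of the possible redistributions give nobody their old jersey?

9

This is the derangement count D_4: permutations of 4 items with no fixed point.
By inclusion–exclusion this is Σ_{j=0}^{4} (−1)^j C(4,j)·(4−j)!.
Computing: 24 − 24 + 12 − 4 + 1 = 9.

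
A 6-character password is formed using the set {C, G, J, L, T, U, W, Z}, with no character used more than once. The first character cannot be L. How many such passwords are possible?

The first character has 8−1 = 7 choices (anything except L).
The remaining 5 characters are filled from the other 7 symbols without repetition: 7 × 6 × 5 × 4 × 3 = 2520.
Total: 7 × 2520 = 17640.

17640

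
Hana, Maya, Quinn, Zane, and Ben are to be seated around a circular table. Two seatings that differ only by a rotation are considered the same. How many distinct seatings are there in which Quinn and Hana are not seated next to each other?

All circular seatings of 5 people number (4)! = 24.
Seatings with Quinn beside Hana: treat them as a block with 2 internal orders, giving 2 × (3)! = 12.
Subtracting, 24 − 12 = 12.

12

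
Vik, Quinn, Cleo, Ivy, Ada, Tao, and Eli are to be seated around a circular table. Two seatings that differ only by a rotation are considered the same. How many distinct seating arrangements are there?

720

Around a circle, 7 distinct people have 7!/7 = (6)! = 720 rotationally distinct seatings.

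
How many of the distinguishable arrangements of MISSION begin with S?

360

With the first slot taken by S, it remains to arrange the other 6 letters (MISION).
Those 6 letters have I appearing twice, giving (6)!/(2!) = 360.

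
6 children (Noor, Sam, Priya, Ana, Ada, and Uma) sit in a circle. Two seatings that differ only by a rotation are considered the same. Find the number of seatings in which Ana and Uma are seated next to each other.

Glue Ana and Uma into a block (2 internal orders). Seating 5 units around a circle gives (4)! arrangements.
So 2 × (4)! = 2 × 24 = 48.

48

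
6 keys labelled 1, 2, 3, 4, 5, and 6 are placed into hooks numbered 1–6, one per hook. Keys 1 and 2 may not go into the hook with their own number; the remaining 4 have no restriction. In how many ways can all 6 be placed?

504

Let Aᵢ (for i ∈ {1, 2}) be the placements that put key i in its forbidden hook. Any j of these fix j positions, leaving (6−j)! ways to fill the rest, and there are C(2,j) ways to pick which j.
By inclusion–exclusion, the number of valid placements is Σ_{j=0}^{2} (−1)^j C(2,j)·(6−j)!.
Computing: 720 − 240 + 24 = 504.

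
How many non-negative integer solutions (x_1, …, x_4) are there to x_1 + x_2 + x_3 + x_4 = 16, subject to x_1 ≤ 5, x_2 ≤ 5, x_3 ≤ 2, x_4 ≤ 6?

10

By stars and bars, unrestricted non-negative solutions to x_1+…+x_4 = 16 number C(16+3,3) = 969.
Subtract solutions that violate a single cap (substitute x_i' = x_i − (cap_i+1)): x_1 ≥ 6 gives C(13,3) = 286; x_2 ≥ 6 gives C(13,3) = 286; x_3 ≥ 3 gives C(16,3) = 560; x_4 ≥ 7 gives C(12,3) = 220. Together 1352.
Add back pairs where two caps are both exceeded: 35 + 120 + 20 + 120 + 20 + 84 = 399.
Subtract triples: 4 + 0 + 1 + 1 = 6.
By inclusion–exclusion the count is 969 − 1352 + 399 − 6 = 10.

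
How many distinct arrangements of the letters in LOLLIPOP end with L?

630

With the last slot taken by L, it remains to arrange the other 7 letters (OLLIPOP).
Those 7 letters have L appearing twice, O appearing twice, and P appearing twice, giving (7)!/(2!·2!·2!) = 630.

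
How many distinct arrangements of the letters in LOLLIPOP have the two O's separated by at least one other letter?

1260

Total arrangements of LOLLIPOP: 8!/(3!·2!·2!) = 1680.
If the two O's are adjacent, glue them into one block, leaving 7 items to arrange: (7)!/(3!·2!) = 420 ways.
Subtracting, 1680 − 420 = 1260 arrangements keep the O's apart.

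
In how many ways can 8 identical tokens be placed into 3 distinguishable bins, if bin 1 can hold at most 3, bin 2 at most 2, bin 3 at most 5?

Without the upper bounds there are C(10,2) = 45 ways to split 8 among 3 bins.
Subtract solutions that violate a single cap (substitute x_i' = x_i − (cap_i+1)): x_1 ≥ 4 gives C(6,2) = 15; x_2 ≥ 3 gives C(7,2) = 21; x_3 ≥ 6 gives C(4,2) = 6. Together 42.
Add back pairs where two caps are both exceeded: 3 + 0 + 0 = 3.
By inclusion–exclusion the count is 45 − 42 + 3 = 6.

6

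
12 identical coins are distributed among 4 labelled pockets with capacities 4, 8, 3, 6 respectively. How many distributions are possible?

119

By stars and bars, unrestricted non-negative solutions to x_1+…+x_4 = 12 number C(12+3,3) = 455.
Subtract solutions that violate a single cap (substitute x_i' = x_i − (cap_i+1)): x_1 ≥ 5 gives C(10,3) = 120; x_2 ≥ 9 gives C(6,3) = 20; x_3 ≥ 4 gives C(11,3) = 165; x_4 ≥ 7 gives C(8,3) = 56. Together 361.
Add back pairs where two caps are both exceeded: 0 + 20 + 1 + 0 + 0 + 4 = 25.
By inclusion–exclusion the count is 455 − 361 + 25 = 119.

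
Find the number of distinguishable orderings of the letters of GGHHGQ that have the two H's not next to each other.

40

Total arrangements of GGHHGQ: 6!/(3!·2!) = 60.
Arrangements with the H's together: treat HH as one letter, giving (5)!/(3!) = 20.
Subtracting, 60 − 20 = 40 arrangements keep the H's apart.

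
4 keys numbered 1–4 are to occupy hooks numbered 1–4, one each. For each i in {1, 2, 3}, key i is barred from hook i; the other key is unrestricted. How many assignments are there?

Let Aᵢ (for i ∈ {1, 2, 3}) be the placements that put key i in its forbidden hook. Any j of these fix j positions, leaving (4−j)! ways to fill the rest, and there are C(3,j) ways to pick which j.
By inclusion–exclusion, the number of valid placements is Σ_{j=0}^{3} (−1)^j C(3,j)·(4−j)!.
Computing: 24 − 18 + 6 − 1 = 11.

11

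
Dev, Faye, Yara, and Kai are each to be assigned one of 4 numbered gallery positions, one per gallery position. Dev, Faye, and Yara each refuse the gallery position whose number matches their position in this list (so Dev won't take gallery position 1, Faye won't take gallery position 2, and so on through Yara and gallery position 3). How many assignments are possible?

11

Let Aᵢ (for i ∈ {1, 2, 3}) be the placements that put person i in their forbidden gallery position. Any j of these fix j positions, leaving (4−j)! ways to fill the rest, and there are C(3,j) ways to pick which j.
By inclusion–exclusion, the number of valid placements is Σ_{j=0}^{3} (−1)^j C(3,j)·(4−j)!.
Computing: 24 − 18 + 6 − 1 = 11.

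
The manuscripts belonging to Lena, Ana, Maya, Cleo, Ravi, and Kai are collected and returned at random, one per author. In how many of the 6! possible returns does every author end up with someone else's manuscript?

265

Count assignments avoiding every fixed point. For any j of the 6 authors fixed to their own manuscript, the other 6−j can be arranged in (6−j)! ways.
By inclusion–exclusion this is Σ_{j=0}^{6} (−1)^j C(6,j)·(6−j)!.
Computing: 720 − 720 + 360 − 120 + 30 − 6 + 1 = 265.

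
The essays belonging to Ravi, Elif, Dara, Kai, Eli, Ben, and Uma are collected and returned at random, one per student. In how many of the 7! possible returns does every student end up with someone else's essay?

Count assignments avoiding every fixed point. For any j of the 7 students fixed to their own essay, the other 7−j can be arranged in (7−j)! ways.
By inclusion–exclusion this is Σ_{j=0}^{7} (−1)^j C(7,j)·(7−j)!.
Computing: 5040 − 5040 + 2520 − 840 + 210 − 42 + 7 − 1 = 1854.

1854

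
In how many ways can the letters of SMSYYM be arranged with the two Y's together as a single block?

30

Treat the 2 copies of Y as a single block. The multiset to arrange is then {YY, M, M, S, S}, 5 items in all.
That gives (5)!/(2!·2!) = 30 arrangements.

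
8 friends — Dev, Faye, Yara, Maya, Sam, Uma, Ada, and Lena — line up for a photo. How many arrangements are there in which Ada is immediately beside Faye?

10080

Place the 6 others and the Ada-Faye pair as 7 objects in a line; the pair has 2 internal arrangements.
That gives 2 × 7! = 2 × 5040 = 10080.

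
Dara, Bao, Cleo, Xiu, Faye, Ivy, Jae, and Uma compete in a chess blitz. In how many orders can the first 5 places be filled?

This is an ordered selection of 5 from 8: P(8,5).
That gives 8 × 7 × 6 × 5 × 4 = 6720.

6720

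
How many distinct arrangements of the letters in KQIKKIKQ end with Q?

105

Fix Q in the last position and arrange the remaining 7 letters.
Those 7 letters have I appearing twice and K appearing 4 times, giving (7)!/(4!·2!) = 105.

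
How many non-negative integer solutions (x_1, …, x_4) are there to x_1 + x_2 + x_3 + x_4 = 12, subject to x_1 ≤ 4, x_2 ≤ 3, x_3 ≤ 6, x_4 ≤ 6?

Without the upper bounds there are C(15,3) = 455 ways to split 12 among 4 variables.
Subtract solutions that violate a single cap (substitute x_i' = x_i − (cap_i+1)): x_1 ≥ 5 gives C(10,3) = 120; x_2 ≥ 4 gives C(11,3) = 165; x_3 ≥ 7 gives C(8,3) = 56; x_4 ≥ 7 gives C(8,3) = 56. Together 397.
Add back pairs where two caps are both exceeded: 20 + 1 + 1 + 4 + 4 + 0 = 30.
By inclusion–exclusion the count is 455 − 397 + 30 = 88.

88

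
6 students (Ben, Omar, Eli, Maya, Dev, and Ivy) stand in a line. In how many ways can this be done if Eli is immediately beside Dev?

Treat {Eli, Dev} as a single unit. There are 5 units to order, and the pair itself can be ordered 2 ways.
So the count is 2·(5)! = 240.

240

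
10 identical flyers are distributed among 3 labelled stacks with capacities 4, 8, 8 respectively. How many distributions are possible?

Without the upper bounds there are C(12,2) = 66 ways to split 10 among 3 stacks.
Subtract solutions that violate a single cap (substitute x_i' = x_i − (cap_i+1)): x_1 ≥ 5 gives C(7,2) = 21; x_2 ≥ 9 gives C(3,2) = 3; x_3 ≥ 9 gives C(3,2) = 3. Together 27.
No two caps can be exceeded simultaneously, so the pair terms are all 0.
By inclusion–exclusion the count is 66 − 27 + 0 = 39.

39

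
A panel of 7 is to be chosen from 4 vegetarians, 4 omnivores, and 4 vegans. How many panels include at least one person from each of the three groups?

With no constraint there are C(12,7) = 792 possible selections.
Subtract selections that omit an entire group: no vegetarians → C(8,7) = 8; no omnivores → C(8,7) = 8; no vegans → C(8,7) = 8.
Add back selections omitting two groups (i.e. drawn from a single group): C(4,7) + C(4,7) + C(4,7) = 0.
By inclusion–exclusion: 792 − 24 + 0 = 768.

768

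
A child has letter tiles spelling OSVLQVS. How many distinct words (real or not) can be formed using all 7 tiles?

1260

OSVLQVS has 7 letters with S appearing twice and V appearing twice.
The number of distinct arrangements is 7!/(2!·2!) = 5040/4 = 1260.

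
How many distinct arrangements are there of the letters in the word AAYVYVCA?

The 8 letters of AAYVYVCA have repeats: A appearing 3 times, V appearing twice, and Y appearing twice.
So there are 8! / (3!·2!·2!) = 1680 distinguishable arrangements.

1680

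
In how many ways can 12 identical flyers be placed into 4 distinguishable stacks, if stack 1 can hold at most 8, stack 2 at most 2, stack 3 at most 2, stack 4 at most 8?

Without the upper bounds there are C(15,3) = 455 ways to split 12 among 4 stacks.
Subtract solutions that violate a single cap (substitute x_i' = x_i − (cap_i+1)): x_1 ≥ 9 gives C(6,3) = 20; x_2 ≥ 3 gives C(12,3) = 220; x_3 ≥ 3 gives C(12,3) = 220; x_4 ≥ 9 gives C(6,3) = 20. Together 480.
Add back pairs where two caps are both exceeded: 1 + 1 + 0 + 84 + 1 + 1 = 88.
By inclusion–exclusion the count is 455 − 480 + 88 = 63.

63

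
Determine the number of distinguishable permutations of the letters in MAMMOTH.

Letter multiplicities in MAMMOTH: A×1, H×1, M×3, O×1, T×1.
So there are 7! / (3!) = 840 distinguishable arrangements.

840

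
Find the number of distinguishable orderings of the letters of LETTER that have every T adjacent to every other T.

60

Treat the 2 copies of T as a single block. The multiset to arrange is then {TT, E, E, L, R}, 5 items in all.
That gives (5)!/(2!) = 60 arrangements.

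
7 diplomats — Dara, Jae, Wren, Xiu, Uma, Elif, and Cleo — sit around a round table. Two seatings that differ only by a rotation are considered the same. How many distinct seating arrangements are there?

Seat Dara anywhere (absorbing the rotational symmetry), then permute the other 6: (6)! = 720.

720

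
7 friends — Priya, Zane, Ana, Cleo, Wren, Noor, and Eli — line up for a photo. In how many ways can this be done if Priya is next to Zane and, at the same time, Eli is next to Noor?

Treat {Priya,Zane} as one block (2 orders) and {Eli,Noor} as another (2 orders).
That leaves 5 units to arrange: 2 × 2 × 5! = 4 × 120 = 480.

480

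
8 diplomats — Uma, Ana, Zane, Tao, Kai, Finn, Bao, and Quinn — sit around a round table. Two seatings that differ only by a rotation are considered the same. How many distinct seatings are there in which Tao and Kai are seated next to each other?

1440

Treat {Tao, Kai} as one unit (2 internal orders) and seat the resulting 7 units around the table: (6)! circular arrangements.
So 2 × (6)! = 2 × 720 = 1440.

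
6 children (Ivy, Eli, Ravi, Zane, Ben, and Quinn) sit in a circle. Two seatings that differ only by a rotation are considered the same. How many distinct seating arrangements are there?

Around a circle, 6 distinct people have 6!/6 = (5)! = 120 rotationally distinct seatings.

120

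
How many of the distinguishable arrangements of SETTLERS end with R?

With the last slot taken by R, it remains to arrange the other 7 letters (SETTLES).
Those 7 letters have E appearing twice, S appearing twice, and T appearing twice, giving (7)!/(2!·2!·2!) = 630.

630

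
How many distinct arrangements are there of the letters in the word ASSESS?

30

Letter multiplicities in ASSESS: A×1, E×1, S×4.
The number of distinct arrangements is 6!/(4!) = 720/24 = 30.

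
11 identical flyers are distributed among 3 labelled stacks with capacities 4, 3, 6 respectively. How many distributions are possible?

Ignoring the caps, the number of non-negative solutions to x_1+…+x_3 = 11 is C(13,2) = 78.
Subtract solutions that violate a single cap (substitute x_i' = x_i − (cap_i+1)): x_1 ≥ 5 gives C(8,2) = 28; x_2 ≥ 4 gives C(9,2) = 36; x_3 ≥ 7 gives C(6,2) = 15. Together 79.
Add back pairs where two caps are both exceeded: 6 + 0 + 1 = 7.
By inclusion–exclusion the count is 78 − 79 + 7 = 6.

6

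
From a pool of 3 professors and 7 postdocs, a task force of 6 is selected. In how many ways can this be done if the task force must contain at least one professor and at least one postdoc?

203

Total 6-person selections from all 10: C(10,6) = 210.
Subtract selections that omit an entire group: no professors → C(7,6) = 7; no postdocs → C(3,6) = 0.
Both groups omitted at once is impossible, so 210 − 7 = 203.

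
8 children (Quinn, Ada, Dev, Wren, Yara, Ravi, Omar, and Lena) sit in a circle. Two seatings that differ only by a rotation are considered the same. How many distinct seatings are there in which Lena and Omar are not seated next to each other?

All circular seatings of 8 people number (7)! = 5040.
Seatings with Lena beside Omar: treat them as a block with 2 internal orders, giving 2 × (6)! = 1440.
Subtracting, 5040 − 1440 = 3600.

3600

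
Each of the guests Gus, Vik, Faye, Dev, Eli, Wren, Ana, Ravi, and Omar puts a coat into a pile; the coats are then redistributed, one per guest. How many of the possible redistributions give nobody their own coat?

Let Aᵢ be the assignments in which guest i gets their own coat. We want the size of the complement of A₁∪…∪A_9.
By inclusion–exclusion this is Σ_{j=0}^{9} (−1)^j C(9,j)·(9−j)!.
Computing: 362880 − 362880 + 181440 − 60480 + 15120 − 3024 + 504 − 72 + 9 − 1 = 133496.

133496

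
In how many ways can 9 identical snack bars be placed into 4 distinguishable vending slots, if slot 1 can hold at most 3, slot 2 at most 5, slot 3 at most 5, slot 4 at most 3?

Without the upper bounds there are C(12,3) = 220 ways to split 9 among 4 vending slots.
Subtract solutions that violate a single cap (substitute x_i' = x_i − (cap_i+1)): x_1 ≥ 4 gives C(8,3) = 56; x_2 ≥ 6 gives C(6,3) = 20; x_3 ≥ 6 gives C(6,3) = 20; x_4 ≥ 4 gives C(8,3) = 56. Together 152.
Add back pairs where two caps are both exceeded: 0 + 0 + 4 + 0 + 0 + 0 = 4.
By inclusion–exclusion the count is 220 − 152 + 4 = 72.

72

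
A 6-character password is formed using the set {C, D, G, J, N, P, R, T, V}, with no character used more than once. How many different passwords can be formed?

60480

This is a permutation of 6 out of 9: P(9,6) = 9!/3!.
9 × 8 × 7 × 6 × 5 × 4 = 60480.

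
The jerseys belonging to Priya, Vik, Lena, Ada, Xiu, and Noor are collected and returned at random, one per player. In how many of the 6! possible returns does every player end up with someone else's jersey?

This is the derangement count D_6: permutations of 6 items with no fixed point.
By inclusion–exclusion this is Σ_{j=0}^{6} (−1)^j C(6,j)·(6−j)!.
Computing: 720 − 720 + 360 − 120 + 30 − 6 + 1 = 265.

265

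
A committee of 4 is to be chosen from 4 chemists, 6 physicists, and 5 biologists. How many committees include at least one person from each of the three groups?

With no constraint there are C(15,4) = 1365 possible selections.
Selections missing a whole group: no chemists → C(11,4) = 330; no physicists → C(9,4) = 126; no biologists → C(10,4) = 210.
Add back selections omitting two groups (i.e. drawn from a single group): C(4,4) + C(6,4) + C(5,4) = 21.
By inclusion–exclusion: 1365 − 666 + 21 = 720.

720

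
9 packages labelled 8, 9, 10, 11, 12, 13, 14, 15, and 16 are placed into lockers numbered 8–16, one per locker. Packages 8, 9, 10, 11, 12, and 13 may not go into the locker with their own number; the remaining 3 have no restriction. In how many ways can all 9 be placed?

183822

Let Aᵢ (for 8 ≤ i ≤ 13) be the placements that put package i in its forbidden locker. Any j of these fix j positions, leaving (9−j)! ways to fill the rest, and there are C(6,j) ways to pick which j.
By inclusion–exclusion, the number of valid placements is Σ_{j=0}^{6} (−1)^j C(6,j)·(9−j)!.
Computing: 362880 − 241920 + 75600 − 14400 + 1800 − 144 + 6 = 183822.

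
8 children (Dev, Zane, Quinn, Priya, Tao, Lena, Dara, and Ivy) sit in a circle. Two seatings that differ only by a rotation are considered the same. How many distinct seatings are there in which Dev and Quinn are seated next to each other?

Treat {Dev, Quinn} as one unit (2 internal orders) and seat the resulting 7 units around the table: (6)! circular arrangements.
So 2 × (6)! = 2 × 720 = 1440.

1440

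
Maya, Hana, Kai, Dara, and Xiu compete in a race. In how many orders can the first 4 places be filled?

120

There are 5 choices for 1st place, 4 for 2nd, and so on down to 2 for position 4.
That gives 5 × 4 × 3 × 2 = 120.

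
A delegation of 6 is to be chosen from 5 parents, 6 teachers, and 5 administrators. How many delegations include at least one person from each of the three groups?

6875

With no constraint there are C(16,6) = 8008 possible selections.
Selections missing a whole group: no parents → C(11,6) = 462; no teachers → C(10,6) = 210; no administrators → C(11,6) = 462.
Add back selections omitting two groups (i.e. drawn from a single group): C(5,6) + C(6,6) + C(5,6) = 1.
By inclusion–exclusion: 8008 − 1134 + 1 = 6875.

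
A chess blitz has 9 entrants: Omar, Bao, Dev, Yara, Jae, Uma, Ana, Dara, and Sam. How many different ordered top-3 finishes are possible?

504

This is an ordered selection of 3 from 9: P(9,3).
That gives 9 × 8 × 7 = 504.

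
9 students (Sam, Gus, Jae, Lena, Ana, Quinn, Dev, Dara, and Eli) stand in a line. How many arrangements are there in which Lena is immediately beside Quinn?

80640

Place the 7 others and the Lena-Quinn pair as 8 objects in a line; the pair has 2 internal arrangements.
That gives 2 × 8! = 2 × 40320 = 80640.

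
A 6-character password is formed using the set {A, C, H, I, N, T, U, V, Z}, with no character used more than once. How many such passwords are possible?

60480

This is a permutation of 6 out of 9: P(9,6) = 9!/3!.
9 × 8 × 7 × 6 × 5 × 4 = 60480.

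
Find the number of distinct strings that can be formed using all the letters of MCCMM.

MCCMM has 5 letters with C appearing twice and M appearing 3 times.
Dividing 5! = 120 by 3!·2! = 12 for the repeated letters gives 10.

10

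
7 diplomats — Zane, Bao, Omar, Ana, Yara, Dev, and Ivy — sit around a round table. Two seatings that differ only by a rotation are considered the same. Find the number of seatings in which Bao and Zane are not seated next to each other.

Without the restriction there are (6)! = 720 seatings.
Seatings with Bao beside Zane: treat them as a block with 2 internal orders, giving 2 × (5)! = 240.
Subtracting, 720 − 240 = 480.

480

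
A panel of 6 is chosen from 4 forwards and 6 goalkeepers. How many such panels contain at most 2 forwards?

Split by how many forwards are chosen (0 through 2).
Sum: C(4,0)·C(6,6) + C(4,1)·C(6,5) + C(4,2)·C(6,4) = 1 + 24 + 90 = 115.

115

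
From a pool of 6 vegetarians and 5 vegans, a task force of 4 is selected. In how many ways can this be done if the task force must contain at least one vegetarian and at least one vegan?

Unrestricted: C(11,4) = 330 ways to pick any 4 of the 11.
Selections missing a whole group: no vegetarians → C(5,4) = 5; no vegans → C(6,4) = 15.
Both groups omitted at once is impossible, so 330 − 20 = 310.

310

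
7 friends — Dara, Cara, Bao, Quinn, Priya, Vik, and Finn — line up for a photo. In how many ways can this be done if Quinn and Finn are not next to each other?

3600

There are 7! = 5040 arrangements in all. If Quinn and Finn are adjacent, merging them into one block gives 2·(6)! = 1440 arrangements.
So 5040 − 1440 = 3600 arrangements keep them apart.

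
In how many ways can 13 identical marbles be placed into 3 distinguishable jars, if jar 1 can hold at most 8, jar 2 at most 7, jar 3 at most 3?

18

Ignoring the caps, the number of non-negative solutions to x_1+…+x_3 = 13 is C(15,2) = 105.
Subtract solutions that violate a single cap (substitute x_i' = x_i − (cap_i+1)): x_1 ≥ 9 gives C(6,2) = 15; x_2 ≥ 8 gives C(7,2) = 21; x_3 ≥ 4 gives C(11,2) = 55. Together 91.
Add back pairs where two caps are both exceeded: 0 + 1 + 3 = 4.
By inclusion–exclusion the count is 105 − 91 + 4 = 18.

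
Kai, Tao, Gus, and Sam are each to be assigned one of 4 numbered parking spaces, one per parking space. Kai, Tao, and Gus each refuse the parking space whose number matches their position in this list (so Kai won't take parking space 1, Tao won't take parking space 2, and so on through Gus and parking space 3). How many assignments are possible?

Let Aᵢ (for i ∈ {1, 2, 3}) be the placements that put person i in their forbidden parking space. Any j of these fix j positions, leaving (4−j)! ways to fill the rest, and there are C(3,j) ways to pick which j.
By inclusion–exclusion, the number of valid placements is Σ_{j=0}^{3} (−1)^j C(3,j)·(4−j)!.
Computing: 24 − 18 + 6 − 1 = 11.

11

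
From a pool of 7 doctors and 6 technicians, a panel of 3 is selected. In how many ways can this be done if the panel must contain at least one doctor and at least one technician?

231

Unrestricted: C(13,3) = 286 ways to pick any 3 of the 13.
Selections missing a whole group: no doctors → C(6,3) = 20; no technicians → C(7,3) = 35.
Both groups omitted at once is impossible, so 286 − 55 = 231.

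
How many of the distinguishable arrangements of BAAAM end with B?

Fix B in the last position and arrange the remaining 4 letters.
Those 4 letters have A appearing 3 times, giving (4)!/(3!) = 4.

4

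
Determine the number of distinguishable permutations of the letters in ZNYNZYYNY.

1260

ZNYNZYYNY has 9 letters with N appearing 3 times, Y appearing 4 times, and Z appearing twice.
The number of distinct arrangements is 9!/(4!·3!·2!) = 362880/288 = 1260.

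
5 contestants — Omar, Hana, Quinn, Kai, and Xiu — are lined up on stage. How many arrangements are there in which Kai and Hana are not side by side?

72

There are 5! = 120 arrangements in all. If Kai and Hana are adjacent, merging them into one block gives 2·(4)! = 48 arrangements.
Complementary counting: 120 − 48 = 72.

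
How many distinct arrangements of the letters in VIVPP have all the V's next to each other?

Treat the 2 copies of V as a single block. The multiset to arrange is then {VV, I, P, P}, 4 items in all.
That gives (4)!/(2!) = 12 arrangements.

12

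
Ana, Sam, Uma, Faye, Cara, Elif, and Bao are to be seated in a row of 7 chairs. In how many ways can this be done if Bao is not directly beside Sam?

3600

There are 7! = 5040 arrangements in all. If Bao and Sam are adjacent, merging them into one block gives 2·(6)! = 1440 arrangements.
Complementary counting: 5040 − 1440 = 3600.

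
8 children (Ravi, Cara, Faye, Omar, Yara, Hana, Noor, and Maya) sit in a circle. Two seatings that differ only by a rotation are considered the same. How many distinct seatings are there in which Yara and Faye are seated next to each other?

Treat {Yara, Faye} as one unit (2 internal orders) and seat the resulting 7 units around the table: (6)! circular arrangements.
So 2 × (6)! = 2 × 720 = 1440.

1440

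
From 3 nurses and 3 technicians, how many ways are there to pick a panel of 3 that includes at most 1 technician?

Split by how many technicians are chosen (0 through 1).
Sum: C(3,0)·C(3,3) + C(3,1)·C(3,2) = 1 + 9 = 10.

10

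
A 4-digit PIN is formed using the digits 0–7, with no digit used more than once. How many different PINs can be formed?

Choose and order 4 of the 8 symbols: the first digit has 8 options, the next 7, then 6, 5.
8 × 7 × 6 × 5 = 1680.

1680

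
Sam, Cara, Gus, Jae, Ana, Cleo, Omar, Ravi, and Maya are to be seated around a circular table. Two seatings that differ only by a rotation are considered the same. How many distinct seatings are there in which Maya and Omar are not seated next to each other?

30240

All circular seatings of 9 people number (8)! = 40320.
Seatings with Maya beside Omar: treat them as a block with 2 internal orders, giving 2 × (7)! = 10080.
Subtracting, 40320 − 10080 = 30240.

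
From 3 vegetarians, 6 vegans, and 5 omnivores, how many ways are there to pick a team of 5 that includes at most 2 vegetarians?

Split by how many vegetarians are chosen (0 through 2).
Sum: C(3,0)·C(11,5) + C(3,1)·C(11,4) + C(3,2)·C(11,3) = 462 + 990 + 495 = 1947.

1947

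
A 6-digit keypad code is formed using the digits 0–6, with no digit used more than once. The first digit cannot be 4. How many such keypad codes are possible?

The first digit has 7−1 = 6 choices (anything except 4).
The remaining 5 digits are filled from the other 6 symbols without repetition: 6 × 5 × 4 × 3 × 2 = 720.
Total: 6 × 720 = 4320.

4320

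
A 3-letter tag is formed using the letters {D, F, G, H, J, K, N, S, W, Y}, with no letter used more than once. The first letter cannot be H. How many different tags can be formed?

648

The first letter has 10−1 = 9 choices (anything except H).
The remaining 2 letters are filled from the other 9 symbols without repetition: 9 × 8 = 72.
Total: 9 × 72 = 648.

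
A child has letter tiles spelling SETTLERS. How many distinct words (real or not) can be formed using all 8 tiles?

SETTLERS has 8 letters with E appearing twice, S appearing twice, and T appearing twice.
The number of distinct arrangements is 8!/(2!·2!·2!) = 40320/8 = 5040.

5040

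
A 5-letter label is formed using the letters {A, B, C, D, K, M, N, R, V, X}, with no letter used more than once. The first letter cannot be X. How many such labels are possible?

27216

The first letter has 10−1 = 9 choices (anything except X).
The remaining 4 letters are filled from the other 9 symbols without repetition: 9 × 8 × 7 × 6 = 3024.
Total: 9 × 3024 = 27216.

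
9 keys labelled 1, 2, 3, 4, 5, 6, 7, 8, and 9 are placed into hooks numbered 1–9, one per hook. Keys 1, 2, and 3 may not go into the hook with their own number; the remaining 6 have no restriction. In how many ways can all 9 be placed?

256320

Let Aᵢ (for i ∈ {1, 2, 3}) be the placements that put key i in its forbidden hook. Any j of these fix j positions, leaving (9−j)! ways to fill the rest, and there are C(3,j) ways to pick which j.
By inclusion–exclusion, the number of valid placements is Σ_{j=0}^{3} (−1)^j C(3,j)·(9−j)!.
Computing: 362880 − 120960 + 15120 − 720 = 256320.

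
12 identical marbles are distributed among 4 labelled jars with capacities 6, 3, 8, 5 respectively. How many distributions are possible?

Without the upper bounds there are C(15,3) = 455 ways to split 12 among 4 jars.
Subtract solutions that violate a single cap (substitute x_i' = x_i − (cap_i+1)): x_1 ≥ 7 gives C(8,3) = 56; x_2 ≥ 4 gives C(11,3) = 165; x_3 ≥ 9 gives C(6,3) = 20; x_4 ≥ 6 gives C(9,3) = 84. Together 325.
Add back pairs where two caps are both exceeded: 4 + 0 + 0 + 0 + 10 + 0 = 14.
By inclusion–exclusion the count is 455 − 325 + 14 = 144.

144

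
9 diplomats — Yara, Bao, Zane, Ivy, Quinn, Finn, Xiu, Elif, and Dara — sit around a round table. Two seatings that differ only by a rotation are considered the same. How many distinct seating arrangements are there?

Around a circle, 9 distinct people have 9!/9 = (8)! = 40320 rotationally distinct seatings.

40320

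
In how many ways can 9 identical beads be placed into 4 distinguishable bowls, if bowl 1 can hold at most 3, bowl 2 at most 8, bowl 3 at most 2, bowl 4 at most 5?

70

Without the upper bounds there are C(12,3) = 220 ways to split 9 among 4 bowls.
Subtract solutions that violate a single cap (substitute x_i' = x_i − (cap_i+1)): x_1 ≥ 4 gives C(8,3) = 56; x_2 ≥ 9 gives C(3,3) = 1; x_3 ≥ 3 gives C(9,3) = 84; x_4 ≥ 6 gives C(6,3) = 20. Together 161.
Add back pairs where two caps are both exceeded: 0 + 10 + 0 + 0 + 0 + 1 = 11.
By inclusion–exclusion the count is 220 − 161 + 11 = 70.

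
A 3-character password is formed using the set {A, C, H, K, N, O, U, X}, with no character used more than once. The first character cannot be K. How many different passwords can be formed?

294

The first character has 8−1 = 7 choices (anything except K).
The remaining 2 characters are filled from the other 7 symbols without repetition: 7 × 6 = 42.
Total: 7 × 42 = 294.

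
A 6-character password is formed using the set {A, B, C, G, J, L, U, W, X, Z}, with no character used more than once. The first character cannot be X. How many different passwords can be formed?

The first character has 10−1 = 9 choices (anything except X).
The remaining 5 characters are filled from the other 9 symbols without repetition: 9 × 8 × 7 × 6 × 5 = 15120.
Total: 9 × 15120 = 136080.

136080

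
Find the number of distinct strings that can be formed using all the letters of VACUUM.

VACUUM has 6 letters with U appearing twice.
The number of distinct arrangements is 6!/(2!) = 720/2 = 360.

360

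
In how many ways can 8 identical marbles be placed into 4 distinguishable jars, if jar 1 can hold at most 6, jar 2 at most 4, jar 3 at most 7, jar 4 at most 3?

105

By stars and bars, unrestricted non-negative solutions to x_1+…+x_4 = 8 number C(8+3,3) = 165.
Subtract solutions that violate a single cap (substitute x_i' = x_i − (cap_i+1)): x_1 ≥ 7 gives C(4,3) = 4; x_2 ≥ 5 gives C(6,3) = 20; x_3 ≥ 8 gives C(3,3) = 1; x_4 ≥ 4 gives C(7,3) = 35. Together 60.
No two caps can be exceeded simultaneously, so the pair terms are all 0.
By inclusion–exclusion the count is 165 − 60 + 0 = 105.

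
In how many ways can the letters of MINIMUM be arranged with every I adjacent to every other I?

120

Treat the 2 copies of I as a single block. The multiset to arrange is then {II, M, M, M, N, U}, 6 items in all.
That gives (6)!/(3!) = 120 arrangements.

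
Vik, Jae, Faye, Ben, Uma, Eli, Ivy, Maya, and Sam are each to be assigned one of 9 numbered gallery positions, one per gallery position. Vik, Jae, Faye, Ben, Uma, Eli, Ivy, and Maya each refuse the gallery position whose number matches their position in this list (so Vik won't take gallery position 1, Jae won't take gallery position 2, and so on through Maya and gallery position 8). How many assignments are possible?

148329

Let Aᵢ (for 1 ≤ i ≤ 8) be the placements that put person i in their forbidden gallery position. Any j of these fix j positions, leaving (9−j)! ways to fill the rest, and there are C(8,j) ways to pick which j.
By inclusion–exclusion, the number of valid placements is Σ_{j=0}^{8} (−1)^j C(8,j)·(9−j)!.
Computing: 362880 − 322560 + 141120 − 40320 + 8400 − 1344 + 168 − 16 + 1 = 148329.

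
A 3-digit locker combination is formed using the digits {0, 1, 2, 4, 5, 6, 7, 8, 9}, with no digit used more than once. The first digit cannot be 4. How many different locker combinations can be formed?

448

The first digit has 9−1 = 8 choices (anything except 4).
The remaining 2 digits are filled from the other 8 symbols without repetition: 8 × 7 = 56.
Total: 8 × 56 = 448.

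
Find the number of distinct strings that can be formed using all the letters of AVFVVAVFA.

The 9 letters of AVFVVAVFA have repeats: A appearing 3 times, F appearing twice, and V appearing 4 times.
So there are 9! / (4!·3!·2!) = 1260 distinguishable arrangements.

1260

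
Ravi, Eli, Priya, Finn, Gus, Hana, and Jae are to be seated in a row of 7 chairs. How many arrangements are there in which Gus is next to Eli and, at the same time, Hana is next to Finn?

Treat {Gus,Eli} as one block (2 orders) and {Hana,Finn} as another (2 orders).
That leaves 5 units to arrange: 2 × 2 × 5! = 4 × 120 = 480.

480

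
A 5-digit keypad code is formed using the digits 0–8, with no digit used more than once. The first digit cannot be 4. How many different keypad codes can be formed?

The first digit has 9−1 = 8 choices (anything except 4).
The remaining 4 digits are filled from the other 8 symbols without repetition: 8 × 7 × 6 × 5 = 1680.
Total: 8 × 1680 = 13440.

13440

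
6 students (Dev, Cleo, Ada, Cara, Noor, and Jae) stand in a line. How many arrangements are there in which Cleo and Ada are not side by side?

480

Of the 6! = 720 arrangements, those with Cleo and Ada adjacent number 2 × 5! = 240 (treat the pair as a block with 2 internal orders).
So 720 − 240 = 480 arrangements keep them apart.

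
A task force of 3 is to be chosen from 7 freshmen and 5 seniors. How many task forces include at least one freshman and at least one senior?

175

With no constraint there are C(12,3) = 220 possible selections.
Subtract selections that omit an entire group: no freshmen → C(5,3) = 10; no seniors → C(7,3) = 35.
Both groups omitted at once is impossible, so 220 − 45 = 175.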